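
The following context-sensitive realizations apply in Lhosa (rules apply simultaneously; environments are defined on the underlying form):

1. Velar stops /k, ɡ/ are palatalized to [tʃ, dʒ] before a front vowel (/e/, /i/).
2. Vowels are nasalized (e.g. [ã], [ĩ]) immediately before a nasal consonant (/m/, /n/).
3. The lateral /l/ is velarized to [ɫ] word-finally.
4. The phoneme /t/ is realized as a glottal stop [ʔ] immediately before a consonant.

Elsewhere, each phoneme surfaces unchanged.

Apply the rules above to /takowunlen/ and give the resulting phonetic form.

[takowũnlẽn]

/t/ — word-initial; rule 4 does not apply here → [t].
/a/ — between /t/ and /k/; rule 2 does not apply here → [a].
/k/ (between /a/ and /o/): rule 1 targets it, but not before a front vowel → unchanged [k].
/o/ (between /k/ and /w/): rule 2 targets it, but not before a nasal consonant → unchanged [o].
/w/ (between /o/ and /u/): no rule targets it → [w].
/u/ — between /w/ and /n/, before a nasal consonant — surfaces as [ũ] (rule 2).
/n/ (between /u/ and /l/) is unaffected → [n].
/l/ — between /n/ and /e/; rule 3 does not apply here → [l].
/e/ meets the environment for rule 2 (before a nasal consonant) → [ẽ].
/n/ — not in any rule's target class → [n].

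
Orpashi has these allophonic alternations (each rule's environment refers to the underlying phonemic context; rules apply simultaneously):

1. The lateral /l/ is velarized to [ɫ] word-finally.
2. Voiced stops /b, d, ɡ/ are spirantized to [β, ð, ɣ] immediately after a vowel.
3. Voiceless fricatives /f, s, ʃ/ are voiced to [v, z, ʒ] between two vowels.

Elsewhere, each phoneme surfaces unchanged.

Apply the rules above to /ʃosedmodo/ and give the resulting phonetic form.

/ʃ/ — word-initial; rule 3 does not apply here → [ʃ].
/o/ stays [o].
/s/ (between /o/ and /e/): between two vowels, so rule 3 applies → [z].
/e/ — not in any rule's target class → [e].
/d/ — between /e/ and /m/, immediately after a vowel — surfaces as [ð] (rule 2).
/m/ stays [m].
/o/ (between /m/ and /d/) is unaffected → [o].
/d/ meets the environment for rule 2 (immediately after a vowel) → [ð].
/o/ stays [o].

[ʃozeðmoðo]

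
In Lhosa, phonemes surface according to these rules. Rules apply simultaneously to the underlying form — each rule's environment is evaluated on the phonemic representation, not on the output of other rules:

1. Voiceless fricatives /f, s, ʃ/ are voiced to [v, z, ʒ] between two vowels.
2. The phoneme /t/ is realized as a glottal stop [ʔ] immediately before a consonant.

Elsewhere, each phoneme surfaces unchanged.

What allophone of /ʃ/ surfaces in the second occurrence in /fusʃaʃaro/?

/ʃ/ (between /a/ and /a/) occurs between two vowels → [ʒ] by rule 1.

[ʒ]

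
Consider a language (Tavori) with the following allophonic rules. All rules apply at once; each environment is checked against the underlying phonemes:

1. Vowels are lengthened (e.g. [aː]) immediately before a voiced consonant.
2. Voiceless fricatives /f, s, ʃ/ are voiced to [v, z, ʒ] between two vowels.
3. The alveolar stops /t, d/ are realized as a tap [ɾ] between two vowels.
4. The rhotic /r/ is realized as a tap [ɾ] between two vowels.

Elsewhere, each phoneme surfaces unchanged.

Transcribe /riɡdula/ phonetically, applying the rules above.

/r/ (word-initial) is in the target of rule 4 but the environment (between two vowels) is not met → [r].
/i/ (between /r/ and /ɡ/) occurs before a voiced consonant → [iː] by rule 1.
/ɡ/ — not in any rule's target class → [ɡ].
/d/ (between /ɡ/ and /u/) is in the target of rule 3 but the environment (between two vowels) is not met → [d].
/u/ (between /d/ and /l/) occurs before a voiced consonant → [uː] by rule 1.
/l/ — not in any rule's target class → [l].
/a/ (word-final) is in the target of rule 1 but the environment (before a voiced consonant) is not met → [a].

[riːɡduːla]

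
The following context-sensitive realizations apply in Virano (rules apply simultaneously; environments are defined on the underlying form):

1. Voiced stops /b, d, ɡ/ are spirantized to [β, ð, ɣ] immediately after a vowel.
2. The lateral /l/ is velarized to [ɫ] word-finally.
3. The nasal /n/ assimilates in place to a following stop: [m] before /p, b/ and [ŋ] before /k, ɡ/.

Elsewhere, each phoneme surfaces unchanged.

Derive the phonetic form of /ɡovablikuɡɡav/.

[ɡovaβlikuɣɡav]

/ɡ/ (word-initial) fails the environment for rule 1, so it stays [ɡ].
/o/ (between /ɡ/ and /v/) is unaffected → [o].
/v/ stays [v].
/a/ (between /v/ and /b/): no rule targets it → [a].
/b/ meets the environment for rule 1 (immediately after a vowel) → [β].
/l/ — between /b/ and /i/; rule 2 does not apply here → [l].
/i/ — not in any rule's target class → [i].
/k/ stays [k].
/u/ — not in any rule's target class → [u].
/ɡ/ — between /u/ and /ɡ/, immediately after a vowel — surfaces as [ɣ] (rule 1).
/ɡ/ — between /ɡ/ and /a/; rule 1 does not apply here → [ɡ].
/a/ (between /ɡ/ and /v/) is unaffected → [a].
/v/ — not in any rule's target class → [v].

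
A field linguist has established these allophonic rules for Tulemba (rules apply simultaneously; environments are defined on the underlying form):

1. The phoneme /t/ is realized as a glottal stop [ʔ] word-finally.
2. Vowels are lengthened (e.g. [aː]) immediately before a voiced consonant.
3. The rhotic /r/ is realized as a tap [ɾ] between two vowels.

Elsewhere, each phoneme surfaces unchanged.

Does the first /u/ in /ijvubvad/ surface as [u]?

No

/u/ (between /v/ and /b/) occurs before a voiced consonant → [uː] by rule 2.
The actual realization is [uː], not [u].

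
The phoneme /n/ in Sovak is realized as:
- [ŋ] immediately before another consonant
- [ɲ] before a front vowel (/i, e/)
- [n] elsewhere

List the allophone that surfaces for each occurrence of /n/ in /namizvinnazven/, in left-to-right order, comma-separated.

Occurrence 1 (position 1): no conditioning environment matches → elsewhere allophone [n].
Occurrence 2 (position 8): immediately before another consonant → [ŋ].
Occurrence 3 (position 9): no conditioning environment matches → elsewhere allophone [n].
Occurrence 4 (position 14): no conditioning environment matches → elsewhere allophone [n].

[n], [ŋ], [n], [n]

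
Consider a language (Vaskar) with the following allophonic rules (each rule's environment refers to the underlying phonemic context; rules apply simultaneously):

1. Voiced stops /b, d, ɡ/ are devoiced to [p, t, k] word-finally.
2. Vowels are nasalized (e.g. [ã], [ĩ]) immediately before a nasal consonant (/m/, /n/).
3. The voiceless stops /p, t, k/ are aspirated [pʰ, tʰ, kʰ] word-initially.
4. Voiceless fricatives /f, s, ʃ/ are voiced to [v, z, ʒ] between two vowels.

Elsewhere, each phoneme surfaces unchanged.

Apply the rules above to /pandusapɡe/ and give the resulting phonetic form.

[pʰãnduzapɡe]

/p/ meets the environment for rule 3 (word-initially) → [pʰ].
/a/ meets the environment for rule 2 (before a nasal consonant) → [ã].
/n/ (between /a/ and /d/) is unaffected → [n].
/d/ (between /n/ and /u/): rule 1 targets it, but not word-finally → unchanged [d].
/u/ (between /d/ and /s/) fails the environment for rule 2, so it stays [u].
/s/ — between /u/ and /a/, between two vowels — surfaces as [z] (rule 4).
/a/ (between /s/ and /p/) is in the target of rule 2 but the environment (before a nasal consonant) is not met → [a].
/p/ (between /a/ and /ɡ/): rule 3 targets it, but not word-initially → unchanged [p].
/ɡ/ — between /p/ and /e/; rule 1 does not apply here → [ɡ].
/e/ — word-final; rule 2 does not apply here → [e].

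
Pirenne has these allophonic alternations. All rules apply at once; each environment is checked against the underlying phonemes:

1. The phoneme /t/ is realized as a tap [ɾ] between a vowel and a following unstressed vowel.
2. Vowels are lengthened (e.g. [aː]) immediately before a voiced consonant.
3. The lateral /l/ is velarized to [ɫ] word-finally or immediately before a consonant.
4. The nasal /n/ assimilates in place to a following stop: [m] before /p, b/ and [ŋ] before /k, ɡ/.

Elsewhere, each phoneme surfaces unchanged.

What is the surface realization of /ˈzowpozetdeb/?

[ˈzoːwpoːzetdeːb]

/z/ (word-initial) is unaffected → [z].
/o/ (between /z/ and /w/) occurs before a voiced consonant → [oː] by rule 2.
/w/ stays [w].
/p/ (between /w/ and /o/): no rule targets it → [p].
/o/ (between /p/ and /z/) occurs before a voiced consonant → [oː] by rule 2.
/z/ stays [z].
/e/ (between /z/ and /t/): rule 2 targets it, but not before a voiced consonant → unchanged [e].
/t/ (between /e/ and /d/): rule 1 targets it, but not between a vowel and a following unstressed vowel → unchanged [t].
/d/ (between /t/ and /e/): no rule targets it → [d].
/e/ meets the environment for rule 2 (before a voiced consonant) → [eː].
/b/ (word-final) is unaffected → [b].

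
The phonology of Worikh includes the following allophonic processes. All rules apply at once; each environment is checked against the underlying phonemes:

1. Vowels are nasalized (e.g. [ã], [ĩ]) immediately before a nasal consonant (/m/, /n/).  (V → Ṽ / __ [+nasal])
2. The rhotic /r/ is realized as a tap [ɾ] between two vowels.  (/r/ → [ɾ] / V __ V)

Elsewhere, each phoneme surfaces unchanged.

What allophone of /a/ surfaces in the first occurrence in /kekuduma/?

/a/ (word-final): rule 1 targets it, but not before a nasal consonant → unchanged [a].

[a]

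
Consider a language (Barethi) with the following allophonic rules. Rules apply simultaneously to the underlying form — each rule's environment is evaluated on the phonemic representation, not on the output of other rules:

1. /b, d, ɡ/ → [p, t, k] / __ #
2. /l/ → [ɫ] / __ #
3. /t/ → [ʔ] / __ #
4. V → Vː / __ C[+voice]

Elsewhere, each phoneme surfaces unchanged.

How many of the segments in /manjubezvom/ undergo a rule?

Segments that undergo a rule: /a/ → [aː] (rule 4); /u/ → [uː] (rule 4); /e/ → [eː] (rule 4); /o/ → [oː] (rule 4).
All other segments surface unchanged.

4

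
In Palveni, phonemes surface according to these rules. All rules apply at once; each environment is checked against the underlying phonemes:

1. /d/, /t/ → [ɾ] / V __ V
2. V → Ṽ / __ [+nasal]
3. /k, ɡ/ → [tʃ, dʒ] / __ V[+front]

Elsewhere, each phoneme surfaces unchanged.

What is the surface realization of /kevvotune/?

[tʃevvoɾũne]

/k/ (word-initial) occurs before a front vowel → [tʃ] by rule 3.
/e/ (between /k/ and /v/): rule 2 targets it, but not before a nasal consonant → unchanged [e].
/v/ (between /e/ and /v/): no rule targets it → [v].
/v/ — not in any rule's target class → [v].
/o/ (between /v/ and /t/) is in the target of rule 2 but the environment (before a nasal consonant) is not met → [o].
/t/ meets the environment for rule 1 (between two vowels) → [ɾ].
/u/ (between /t/ and /n/): before a nasal consonant, so rule 2 applies → [ũ].
/n/ stays [n].
/e/ — word-final; rule 2 does not apply here → [e].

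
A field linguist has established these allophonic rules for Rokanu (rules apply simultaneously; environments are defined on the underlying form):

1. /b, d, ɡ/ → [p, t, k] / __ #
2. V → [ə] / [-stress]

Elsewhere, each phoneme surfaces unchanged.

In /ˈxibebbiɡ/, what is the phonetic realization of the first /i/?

[i]

/i/ (between /x/ and /b/) is in the target of rule 2 but the environment (in an unstressed syllable) is not met → [i].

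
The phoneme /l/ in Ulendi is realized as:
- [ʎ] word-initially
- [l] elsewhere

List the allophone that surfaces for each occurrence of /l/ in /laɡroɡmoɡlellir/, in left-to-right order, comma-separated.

[ʎ], [l], [l], [l]

Occurrence 1 (position 1): word-initially → [ʎ].
Occurrence 2 (position 10): no conditioning environment matches → elsewhere allophone [l].
Occurrence 3 (position 12): no conditioning environment matches → elsewhere allophone [l].
Occurrence 4 (position 13): no conditioning environment matches → elsewhere allophone [l].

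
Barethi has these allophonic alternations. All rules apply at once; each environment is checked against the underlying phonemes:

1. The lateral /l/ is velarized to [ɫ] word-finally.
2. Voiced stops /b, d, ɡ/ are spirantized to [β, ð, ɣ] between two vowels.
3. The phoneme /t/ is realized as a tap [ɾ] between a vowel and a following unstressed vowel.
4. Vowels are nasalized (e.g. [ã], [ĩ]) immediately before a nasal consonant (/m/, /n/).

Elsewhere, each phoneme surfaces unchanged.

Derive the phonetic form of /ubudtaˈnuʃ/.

[uβudtãˈnuʃ]

/u/ (word-initial) fails the environment for rule 4, so it stays [u].
/b/ (between /u/ and /u/): between two vowels, so rule 2 applies → [β].
/u/ (between /b/ and /d/): rule 4 targets it, but not before a nasal consonant → unchanged [u].
/d/ — between /u/ and /t/; rule 2 does not apply here → [d].
/t/ (between /d/ and /a/) fails the environment for rule 3, so it stays [t].
/a/ (between /t/ and /n/): before a nasal consonant, so rule 4 applies → [ã].
/u/ (between /n/ and /ʃ/) is in the target of rule 4 but the environment (before a nasal consonant) is not met → [u].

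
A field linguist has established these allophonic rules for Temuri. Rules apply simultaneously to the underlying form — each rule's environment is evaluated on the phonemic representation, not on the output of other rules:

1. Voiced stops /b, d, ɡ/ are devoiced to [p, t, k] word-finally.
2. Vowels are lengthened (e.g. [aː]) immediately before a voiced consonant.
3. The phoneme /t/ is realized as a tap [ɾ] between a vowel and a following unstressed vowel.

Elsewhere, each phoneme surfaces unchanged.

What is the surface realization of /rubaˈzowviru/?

/r/ (word-initial): no rule targets it → [r].
Rule 2 applies to /u/ (between /r/ and /b/: before a voiced consonant) → [uː].
/b/ — between /u/ and /a/; rule 1 does not apply here → [b].
/a/ (between /b/ and /z/): before a voiced consonant, so rule 2 applies → [aː].
/z/ (between /a/ and /o/) is unaffected → [z].
/o/ meets the environment for rule 2 (before a voiced consonant) → [oː].
/w/ (between /o/ and /v/): no rule targets it → [w].
/v/ (between /w/ and /i/) is unaffected → [v].
/i/ (between /v/ and /r/): before a voiced consonant, so rule 2 applies → [iː].
/r/ stays [r].
/u/ (word-final) is in the target of rule 2 but the environment (before a voiced consonant) is not met → [u].

[ruːbaːˈzoːwviːru]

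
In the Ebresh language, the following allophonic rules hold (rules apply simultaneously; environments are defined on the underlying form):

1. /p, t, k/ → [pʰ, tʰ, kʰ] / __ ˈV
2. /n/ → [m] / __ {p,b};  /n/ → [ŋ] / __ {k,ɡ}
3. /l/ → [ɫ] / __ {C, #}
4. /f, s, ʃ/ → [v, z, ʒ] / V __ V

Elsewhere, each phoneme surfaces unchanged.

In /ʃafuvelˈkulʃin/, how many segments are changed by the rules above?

Segments that undergo a rule: /f/ → [v] (rule 4); /l/ → [ɫ] (rule 3); /k/ → [kʰ] (rule 1); /l/ → [ɫ] (rule 3).
All other segments surface unchanged.

4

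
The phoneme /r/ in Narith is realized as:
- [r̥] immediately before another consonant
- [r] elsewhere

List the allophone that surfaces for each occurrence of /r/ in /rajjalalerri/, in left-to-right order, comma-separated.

Occurrence 1 (position 1): no conditioning environment matches → elsewhere allophone [r].
Occurrence 2 (position 10): immediately before another consonant → [r̥].
Occurrence 3 (position 11): no conditioning environment matches → elsewhere allophone [r].

[r], [r̥], [r]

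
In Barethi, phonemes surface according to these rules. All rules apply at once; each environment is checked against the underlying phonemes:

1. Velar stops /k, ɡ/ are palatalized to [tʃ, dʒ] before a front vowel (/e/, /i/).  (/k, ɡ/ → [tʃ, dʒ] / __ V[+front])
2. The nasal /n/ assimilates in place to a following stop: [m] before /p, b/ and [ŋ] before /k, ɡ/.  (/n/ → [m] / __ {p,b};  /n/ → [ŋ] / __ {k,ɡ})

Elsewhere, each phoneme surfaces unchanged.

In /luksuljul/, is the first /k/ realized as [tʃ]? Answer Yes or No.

No

/k/ (between /u/ and /s/): rule 1 targets it, but not before a front vowel → unchanged [k].
The actual realization is [k], not [tʃ].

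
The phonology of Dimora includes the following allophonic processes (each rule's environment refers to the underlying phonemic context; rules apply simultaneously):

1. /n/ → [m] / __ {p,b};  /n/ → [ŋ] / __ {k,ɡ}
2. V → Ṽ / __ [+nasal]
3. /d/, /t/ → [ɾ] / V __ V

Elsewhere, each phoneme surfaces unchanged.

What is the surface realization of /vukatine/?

[vukaɾĩne]

/v/ stays [v].
/u/ (between /v/ and /k/): rule 2 targets it, but not before a nasal consonant → unchanged [u].
/k/ stays [k].
/a/ (between /k/ and /t/) fails the environment for rule 2, so it stays [a].
/t/ (between /a/ and /i/) occurs between two vowels → [ɾ] by rule 3.
Rule 2 applies to /i/ (between /t/ and /n/: before a nasal consonant) → [ĩ].
/n/ (between /i/ and /e/) is in the target of rule 1 but the environment (before a labial or velar stop) is not met → [n].
/e/ (word-final) is in the target of rule 2 but the environment (before a nasal consonant) is not met → [e].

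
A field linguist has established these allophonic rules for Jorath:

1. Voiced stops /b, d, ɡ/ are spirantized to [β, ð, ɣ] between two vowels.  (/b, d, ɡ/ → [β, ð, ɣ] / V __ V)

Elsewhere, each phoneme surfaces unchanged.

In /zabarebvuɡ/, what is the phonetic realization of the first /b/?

[β]

Rule 1 applies to /b/ (between /a/ and /a/: between two vowels) → [β].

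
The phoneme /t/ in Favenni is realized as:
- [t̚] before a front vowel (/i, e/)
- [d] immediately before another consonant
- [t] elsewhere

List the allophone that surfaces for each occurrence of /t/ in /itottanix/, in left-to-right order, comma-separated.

Occurrence 1 (position 2): no conditioning environment matches → elsewhere allophone [t].
Occurrence 2 (position 4): immediately before another consonant → [d].
Occurrence 3 (position 5): no conditioning environment matches → elsewhere allophone [t].

[t], [d], [t]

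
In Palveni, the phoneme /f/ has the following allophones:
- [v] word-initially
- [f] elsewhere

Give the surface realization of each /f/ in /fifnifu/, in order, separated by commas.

Occurrence 1 (position 1): word-initially → [v].
Occurrence 2 (position 3): no conditioning environment matches → elsewhere allophone [f].
Occurrence 3 (position 6): no conditioning environment matches → elsewhere allophone [f].

[v], [f], [f]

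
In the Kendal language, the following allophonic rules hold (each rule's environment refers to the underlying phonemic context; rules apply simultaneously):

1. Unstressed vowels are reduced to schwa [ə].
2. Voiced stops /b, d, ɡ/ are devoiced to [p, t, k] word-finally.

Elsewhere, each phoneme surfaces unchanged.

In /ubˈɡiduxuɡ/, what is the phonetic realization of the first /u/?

Rule 1 applies to /u/ (word-initial: in an unstressed syllable) → [ə].

[ə]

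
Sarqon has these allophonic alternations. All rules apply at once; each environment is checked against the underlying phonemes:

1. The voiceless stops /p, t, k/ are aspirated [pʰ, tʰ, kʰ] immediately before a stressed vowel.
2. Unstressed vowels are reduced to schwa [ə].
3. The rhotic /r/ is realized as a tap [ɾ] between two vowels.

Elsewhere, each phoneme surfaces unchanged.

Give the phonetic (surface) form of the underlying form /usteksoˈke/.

/u/ (word-initial): in an unstressed syllable, so rule 2 applies → [ə].
/s/ — not in any rule's target class → [s].
/t/ (between /s/ and /e/) is in the target of rule 1 but the environment (immediately before a stressed vowel) is not met → [t].
Rule 2 applies to /e/ (between /t/ and /k/: in an unstressed syllable) → [ə].
/k/ (between /e/ and /s/) fails the environment for rule 1, so it stays [k].
/s/ — not in any rule's target class → [s].
Rule 2 applies to /o/ (between /s/ and /k/: in an unstressed syllable) → [ə].
/k/ meets the environment for rule 1 (immediately before a stressed vowel) → [kʰ].
/e/ — word-final; rule 2 does not apply here → [e].

[əstəksəˈkʰe]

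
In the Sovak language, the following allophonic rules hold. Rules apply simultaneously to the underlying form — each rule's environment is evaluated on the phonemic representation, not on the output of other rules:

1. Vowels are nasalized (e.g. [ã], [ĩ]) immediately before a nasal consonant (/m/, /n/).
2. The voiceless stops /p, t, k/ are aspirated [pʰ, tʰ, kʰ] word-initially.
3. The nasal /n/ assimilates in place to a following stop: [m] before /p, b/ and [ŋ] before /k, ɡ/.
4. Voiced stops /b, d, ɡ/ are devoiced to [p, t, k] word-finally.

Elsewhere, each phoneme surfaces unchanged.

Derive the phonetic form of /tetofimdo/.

[tʰetofĩmdo]

/t/ — word-initial, word-initially — surfaces as [tʰ] (rule 2).
/e/ (between /t/ and /t/): rule 1 targets it, but not before a nasal consonant → unchanged [e].
/t/ — between /e/ and /o/; rule 2 does not apply here → [t].
/o/ — between /t/ and /f/; rule 1 does not apply here → [o].
/f/ (between /o/ and /i/) is unaffected → [f].
Rule 1 applies to /i/ (between /f/ and /m/: before a nasal consonant) → [ĩ].
/m/ stays [m].
/d/ — between /m/ and /o/; rule 4 does not apply here → [d].
/o/ — word-final; rule 1 does not apply here → [o].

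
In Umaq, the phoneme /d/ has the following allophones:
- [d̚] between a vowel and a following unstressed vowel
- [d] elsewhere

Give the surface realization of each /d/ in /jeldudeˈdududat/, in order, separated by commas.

Occurrence 1 (position 4): no conditioning environment matches → elsewhere allophone [d].
Occurrence 2 (position 6): between a vowel and a following unstressed vowel → [d̚].
Occurrence 3 (position 8): no conditioning environment matches → elsewhere allophone [d].
Occurrence 4 (position 10): between a vowel and a following unstressed vowel → [d̚].
Occurrence 5 (position 12): between a vowel and a following unstressed vowel → [d̚].

[d], [d̚], [d], [d̚], [d̚]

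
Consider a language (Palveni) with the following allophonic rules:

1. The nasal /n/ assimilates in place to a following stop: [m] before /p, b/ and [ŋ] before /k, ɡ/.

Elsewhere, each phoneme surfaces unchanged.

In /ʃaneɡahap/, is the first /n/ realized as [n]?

Yes

/n/ (between /a/ and /e/) is in the target of rule 1 but the environment (before a labial or velar stop) is not met → [n].
The actual realization is [n], which matches [n].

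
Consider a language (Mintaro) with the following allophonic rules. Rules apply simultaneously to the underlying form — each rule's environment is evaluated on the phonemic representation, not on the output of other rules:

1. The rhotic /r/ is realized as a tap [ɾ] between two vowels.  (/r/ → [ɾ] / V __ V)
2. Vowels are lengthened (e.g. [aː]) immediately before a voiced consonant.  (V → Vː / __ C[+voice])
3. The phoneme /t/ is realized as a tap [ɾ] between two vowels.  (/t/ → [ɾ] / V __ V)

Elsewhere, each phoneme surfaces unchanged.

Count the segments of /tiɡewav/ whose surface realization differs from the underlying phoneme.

Segments that undergo a rule: /i/ → [iː] (rule 2); /e/ → [eː] (rule 2); /a/ → [aː] (rule 2).
All other segments surface unchanged.

3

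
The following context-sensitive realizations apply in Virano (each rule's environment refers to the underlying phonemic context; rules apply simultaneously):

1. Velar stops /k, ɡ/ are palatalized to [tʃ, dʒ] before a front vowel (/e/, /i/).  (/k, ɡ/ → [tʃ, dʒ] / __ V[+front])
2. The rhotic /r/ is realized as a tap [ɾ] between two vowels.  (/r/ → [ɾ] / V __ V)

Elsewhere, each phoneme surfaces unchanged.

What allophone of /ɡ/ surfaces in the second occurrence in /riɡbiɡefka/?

[dʒ]

/ɡ/ (between /i/ and /e/) occurs before a front vowel → [dʒ] by rule 1.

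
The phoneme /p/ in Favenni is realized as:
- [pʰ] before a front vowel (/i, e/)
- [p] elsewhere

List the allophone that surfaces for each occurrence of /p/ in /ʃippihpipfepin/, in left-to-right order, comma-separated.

Occurrence 1 (position 3): no conditioning environment matches → elsewhere allophone [p].
Occurrence 2 (position 4): before a front vowel (/i, e/) → [pʰ].
Occurrence 3 (position 7): before a front vowel (/i, e/) → [pʰ].
Occurrence 4 (position 9): no conditioning environment matches → elsewhere allophone [p].
Occurrence 5 (position 12): before a front vowel (/i, e/) → [pʰ].

[p], [pʰ], [pʰ], [p], [pʰ]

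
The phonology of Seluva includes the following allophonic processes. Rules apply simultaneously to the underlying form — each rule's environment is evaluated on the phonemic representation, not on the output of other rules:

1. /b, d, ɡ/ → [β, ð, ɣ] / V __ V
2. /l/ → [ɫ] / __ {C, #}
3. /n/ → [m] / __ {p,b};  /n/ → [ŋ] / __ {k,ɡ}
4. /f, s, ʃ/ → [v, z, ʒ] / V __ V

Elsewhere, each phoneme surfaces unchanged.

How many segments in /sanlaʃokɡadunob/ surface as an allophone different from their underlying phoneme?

2

Segments that undergo a rule: /ʃ/ → [ʒ] (rule 4); /d/ → [ð] (rule 1).
All other segments surface unchanged.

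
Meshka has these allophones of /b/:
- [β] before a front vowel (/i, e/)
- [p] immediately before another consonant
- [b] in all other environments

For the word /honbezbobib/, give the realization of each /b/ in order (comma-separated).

Occurrence 1 (position 4): before a front vowel (/i, e/) → [β].
Occurrence 2 (position 7): no conditioning environment matches → elsewhere allophone [b].
Occurrence 3 (position 9): before a front vowel (/i, e/) → [β].
Occurrence 4 (position 11): no conditioning environment matches → elsewhere allophone [b].

[β], [b], [β], [b]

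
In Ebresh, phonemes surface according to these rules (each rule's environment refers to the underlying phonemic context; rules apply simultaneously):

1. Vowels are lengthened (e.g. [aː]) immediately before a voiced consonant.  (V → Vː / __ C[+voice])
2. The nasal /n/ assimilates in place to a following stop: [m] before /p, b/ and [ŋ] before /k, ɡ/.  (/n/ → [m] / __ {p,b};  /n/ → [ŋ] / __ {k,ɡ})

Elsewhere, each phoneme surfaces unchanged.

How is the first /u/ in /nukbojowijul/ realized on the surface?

[u]

/u/ (between /n/ and /k/): rule 1 targets it, but not before a voiced consonant → unchanged [u].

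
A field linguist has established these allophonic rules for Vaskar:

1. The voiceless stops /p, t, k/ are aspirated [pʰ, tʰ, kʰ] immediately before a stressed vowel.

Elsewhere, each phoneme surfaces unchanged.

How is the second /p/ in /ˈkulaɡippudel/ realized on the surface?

[p]

/p/ (between /p/ and /u/): rule 1 targets it, but not immediately before a stressed vowel → unchanged [p].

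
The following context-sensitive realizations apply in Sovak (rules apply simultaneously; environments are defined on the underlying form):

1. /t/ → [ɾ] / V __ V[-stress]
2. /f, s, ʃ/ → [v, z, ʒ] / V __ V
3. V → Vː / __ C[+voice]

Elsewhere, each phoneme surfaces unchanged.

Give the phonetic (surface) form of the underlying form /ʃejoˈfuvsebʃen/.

/ʃ/ (word-initial) is in the target of rule 2 but the environment (between two vowels) is not met → [ʃ].
Rule 3 applies to /e/ (between /ʃ/ and /j/: before a voiced consonant) → [eː].
/j/ stays [j].
/o/ (between /j/ and /f/): rule 3 targets it, but not before a voiced consonant → unchanged [o].
/f/ (between /o/ and /u/): between two vowels, so rule 2 applies → [v].
/u/ meets the environment for rule 3 (before a voiced consonant) → [uː].
/v/ (between /u/ and /s/): no rule targets it → [v].
/s/ (between /v/ and /e/) is in the target of rule 2 but the environment (between two vowels) is not met → [s].
Rule 3 applies to /e/ (between /s/ and /b/: before a voiced consonant) → [eː].
/b/ — not in any rule's target class → [b].
/ʃ/ (between /b/ and /e/): rule 2 targets it, but not between two vowels → unchanged [ʃ].
Rule 3 applies to /e/ (between /ʃ/ and /n/: before a voiced consonant) → [eː].
/n/ (word-final) is unaffected → [n].

[ʃeːjoˈvuːvseːbʃeːn]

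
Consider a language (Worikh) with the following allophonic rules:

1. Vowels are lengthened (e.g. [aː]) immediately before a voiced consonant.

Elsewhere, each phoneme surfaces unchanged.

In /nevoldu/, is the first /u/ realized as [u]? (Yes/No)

Yes

/u/ (word-final) fails the environment for rule 1, so it stays [u].
The actual realization is [u], which matches [u].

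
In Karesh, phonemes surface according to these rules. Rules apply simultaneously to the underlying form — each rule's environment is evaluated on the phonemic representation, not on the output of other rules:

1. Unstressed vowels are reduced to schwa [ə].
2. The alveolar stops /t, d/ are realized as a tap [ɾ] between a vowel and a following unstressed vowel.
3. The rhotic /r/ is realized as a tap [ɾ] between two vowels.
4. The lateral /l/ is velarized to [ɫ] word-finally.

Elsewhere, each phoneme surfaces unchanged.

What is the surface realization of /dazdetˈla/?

/d/ (word-initial) is in the target of rule 2 but the environment (between a vowel and a following unstressed vowel) is not met → [d].
Rule 1 applies to /a/ (between /d/ and /z/: in an unstressed syllable) → [ə].
/z/ (between /a/ and /d/): no rule targets it → [z].
/d/ (between /z/ and /e/) is in the target of rule 2 but the environment (between a vowel and a following unstressed vowel) is not met → [d].
Rule 1 applies to /e/ (between /d/ and /t/: in an unstressed syllable) → [ə].
/t/ (between /e/ and /l/): rule 2 targets it, but not between a vowel and a following unstressed vowel → unchanged [t].
/l/ (between /t/ and /a/) fails the environment for rule 4, so it stays [l].
/a/ — word-final; rule 1 does not apply here → [a].

[dəzdətˈla]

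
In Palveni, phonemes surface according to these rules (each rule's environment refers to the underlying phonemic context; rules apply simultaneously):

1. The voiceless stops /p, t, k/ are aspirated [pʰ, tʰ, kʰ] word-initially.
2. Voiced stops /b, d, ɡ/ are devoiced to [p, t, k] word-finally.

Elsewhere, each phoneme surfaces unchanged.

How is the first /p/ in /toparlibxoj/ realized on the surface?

[p]

/p/ (between /o/ and /a/): rule 1 targets it, but not word-initially → unchanged [p].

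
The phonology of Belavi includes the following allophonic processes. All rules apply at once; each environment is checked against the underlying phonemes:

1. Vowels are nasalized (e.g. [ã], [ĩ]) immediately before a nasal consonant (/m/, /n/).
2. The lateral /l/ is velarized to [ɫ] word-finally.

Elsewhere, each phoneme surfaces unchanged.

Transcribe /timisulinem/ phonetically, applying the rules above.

/t/ — not in any rule's target class → [t].
/i/ (between /t/ and /m/) occurs before a nasal consonant → [ĩ] by rule 1.
/m/ stays [m].
/i/ (between /m/ and /s/): rule 1 targets it, but not before a nasal consonant → unchanged [i].
/s/ (between /i/ and /u/) is unaffected → [s].
/u/ (between /s/ and /l/): rule 1 targets it, but not before a nasal consonant → unchanged [u].
/l/ (between /u/ and /i/) is in the target of rule 2 but the environment (word-finally) is not met → [l].
/i/ (between /l/ and /n/): before a nasal consonant, so rule 1 applies → [ĩ].
/n/ — not in any rule's target class → [n].
/e/ — between /n/ and /m/, before a nasal consonant — surfaces as [ẽ] (rule 1).
/m/ (word-final) is unaffected → [m].

[tĩmisulĩnẽm]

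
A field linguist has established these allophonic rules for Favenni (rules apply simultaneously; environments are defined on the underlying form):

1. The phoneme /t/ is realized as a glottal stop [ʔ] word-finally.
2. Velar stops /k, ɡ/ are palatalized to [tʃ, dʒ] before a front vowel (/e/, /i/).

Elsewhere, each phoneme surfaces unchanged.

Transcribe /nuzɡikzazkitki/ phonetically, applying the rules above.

/n/ — not in any rule's target class → [n].
/u/ stays [u].
/z/ (between /u/ and /ɡ/): no rule targets it → [z].
Rule 2 applies to /ɡ/ (between /z/ and /i/: before a front vowel) → [dʒ].
/i/ — not in any rule's target class → [i].
/k/ (between /i/ and /z/) fails the environment for rule 2, so it stays [k].
/z/ (between /k/ and /a/) is unaffected → [z].
/a/ stays [a].
/z/ stays [z].
/k/ meets the environment for rule 2 (before a front vowel) → [tʃ].
/i/ (between /k/ and /t/): no rule targets it → [i].
/t/ — between /i/ and /k/; rule 1 does not apply here → [t].
/k/ (between /t/ and /i/) occurs before a front vowel → [tʃ] by rule 2.
/i/ (word-final): no rule targets it → [i].

[nuzdʒikzaztʃittʃi]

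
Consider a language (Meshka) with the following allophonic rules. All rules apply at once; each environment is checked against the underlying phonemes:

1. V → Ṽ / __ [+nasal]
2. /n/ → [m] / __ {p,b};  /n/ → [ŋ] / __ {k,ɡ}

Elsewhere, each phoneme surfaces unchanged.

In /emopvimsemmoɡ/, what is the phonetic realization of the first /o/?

/o/ — between /m/ and /p/; rule 1 does not apply here → [o].

[o]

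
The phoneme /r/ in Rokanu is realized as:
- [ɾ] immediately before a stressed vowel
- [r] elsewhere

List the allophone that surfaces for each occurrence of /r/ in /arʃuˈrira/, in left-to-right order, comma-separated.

Occurrence 1 (position 2): no conditioning environment matches → elsewhere allophone [r].
Occurrence 2 (position 5): immediately before a stressed vowel → [ɾ].
Occurrence 3 (position 7): no conditioning environment matches → elsewhere allophone [r].

[r], [ɾ], [r]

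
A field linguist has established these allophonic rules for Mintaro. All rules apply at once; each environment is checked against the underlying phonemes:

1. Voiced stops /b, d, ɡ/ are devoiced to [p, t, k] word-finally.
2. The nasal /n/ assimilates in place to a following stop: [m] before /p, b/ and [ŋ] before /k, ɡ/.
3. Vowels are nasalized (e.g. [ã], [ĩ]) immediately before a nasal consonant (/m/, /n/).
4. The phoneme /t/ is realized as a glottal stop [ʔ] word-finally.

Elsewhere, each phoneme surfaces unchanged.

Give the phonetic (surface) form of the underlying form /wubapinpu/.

/u/ (between /w/ and /b/) is in the target of rule 3 but the environment (before a nasal consonant) is not met → [u].
/b/ (between /u/ and /a/) fails the environment for rule 1, so it stays [b].
/a/ (between /b/ and /p/): rule 3 targets it, but not before a nasal consonant → unchanged [a].
/i/ (between /p/ and /n/): before a nasal consonant, so rule 3 applies → [ĩ].
/n/ — between /i/ and /p/, before a labial or velar stop — surfaces as [m] (rule 2).
/u/ (word-final) is in the target of rule 3 but the environment (before a nasal consonant) is not met → [u].

[wubapĩmpu]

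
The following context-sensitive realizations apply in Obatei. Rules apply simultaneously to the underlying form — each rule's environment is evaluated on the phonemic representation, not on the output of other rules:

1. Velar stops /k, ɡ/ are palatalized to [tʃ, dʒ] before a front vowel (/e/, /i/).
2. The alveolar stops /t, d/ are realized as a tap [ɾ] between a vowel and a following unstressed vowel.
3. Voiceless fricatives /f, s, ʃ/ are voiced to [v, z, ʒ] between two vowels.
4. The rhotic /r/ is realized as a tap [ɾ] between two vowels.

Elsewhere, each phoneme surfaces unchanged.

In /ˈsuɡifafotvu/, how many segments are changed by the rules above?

3

Segments that undergo a rule: /ɡ/ → [dʒ] (rule 1); /f/ → [v] (rule 3); /f/ → [v] (rule 3).
All other segments surface unchanged.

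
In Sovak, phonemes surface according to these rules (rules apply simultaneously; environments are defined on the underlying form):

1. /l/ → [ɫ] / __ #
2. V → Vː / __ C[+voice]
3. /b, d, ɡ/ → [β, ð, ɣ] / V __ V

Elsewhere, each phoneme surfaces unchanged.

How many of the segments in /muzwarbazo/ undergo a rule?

Segments that undergo a rule: /u/ → [uː] (rule 2); /a/ → [aː] (rule 2); /a/ → [aː] (rule 2).
All other segments surface unchanged.

3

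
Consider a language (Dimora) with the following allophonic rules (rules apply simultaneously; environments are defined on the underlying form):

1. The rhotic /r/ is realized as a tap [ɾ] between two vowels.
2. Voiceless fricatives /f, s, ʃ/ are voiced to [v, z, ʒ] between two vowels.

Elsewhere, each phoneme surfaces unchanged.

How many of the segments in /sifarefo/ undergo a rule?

3

Segments that undergo a rule: /f/ → [v] (rule 2); /r/ → [ɾ] (rule 1); /f/ → [v] (rule 2).
All other segments surface unchanged.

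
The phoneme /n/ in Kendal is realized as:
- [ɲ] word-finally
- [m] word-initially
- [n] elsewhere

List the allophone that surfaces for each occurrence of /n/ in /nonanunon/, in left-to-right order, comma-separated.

[m], [n], [n], [n], [ɲ]

Occurrence 1 (position 1): word-initially → [m].
Occurrence 2 (position 3): no conditioning environment matches → elsewhere allophone [n].
Occurrence 3 (position 5): no conditioning environment matches → elsewhere allophone [n].
Occurrence 4 (position 7): no conditioning environment matches → elsewhere allophone [n].
Occurrence 5 (position 9): word-finally → [ɲ].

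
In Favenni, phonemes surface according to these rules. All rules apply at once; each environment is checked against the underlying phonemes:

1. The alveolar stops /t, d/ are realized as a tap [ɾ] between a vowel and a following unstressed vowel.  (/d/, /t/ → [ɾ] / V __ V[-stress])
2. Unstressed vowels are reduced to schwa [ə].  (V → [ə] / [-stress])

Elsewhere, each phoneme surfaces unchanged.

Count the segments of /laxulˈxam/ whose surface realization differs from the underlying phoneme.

2

Segments that undergo a rule: /a/ → [ə] (rule 2); /u/ → [ə] (rule 2).
All other segments surface unchanged.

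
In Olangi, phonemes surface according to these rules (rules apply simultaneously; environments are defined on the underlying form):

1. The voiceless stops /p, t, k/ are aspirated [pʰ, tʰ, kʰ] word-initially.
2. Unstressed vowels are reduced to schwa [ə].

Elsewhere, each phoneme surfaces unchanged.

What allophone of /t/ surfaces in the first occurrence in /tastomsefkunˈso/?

Rule 1 applies to /t/ (word-initial: word-initially) → [tʰ].

[tʰ]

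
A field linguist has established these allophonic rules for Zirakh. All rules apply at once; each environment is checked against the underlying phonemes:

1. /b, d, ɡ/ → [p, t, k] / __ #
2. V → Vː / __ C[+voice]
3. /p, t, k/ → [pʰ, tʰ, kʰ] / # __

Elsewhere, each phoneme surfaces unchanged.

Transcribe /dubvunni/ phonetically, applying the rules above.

/d/ (word-initial) is in the target of rule 1 but the environment (word-finally) is not met → [d].
/u/ meets the environment for rule 2 (before a voiced consonant) → [uː].
/b/ (between /u/ and /v/) fails the environment for rule 1, so it stays [b].
/v/ (between /b/ and /u/) is unaffected → [v].
/u/ meets the environment for rule 2 (before a voiced consonant) → [uː].
/n/ — not in any rule's target class → [n].
/n/ (between /n/ and /i/) is unaffected → [n].
/i/ (word-final) fails the environment for rule 2, so it stays [i].

[duːbvuːnni]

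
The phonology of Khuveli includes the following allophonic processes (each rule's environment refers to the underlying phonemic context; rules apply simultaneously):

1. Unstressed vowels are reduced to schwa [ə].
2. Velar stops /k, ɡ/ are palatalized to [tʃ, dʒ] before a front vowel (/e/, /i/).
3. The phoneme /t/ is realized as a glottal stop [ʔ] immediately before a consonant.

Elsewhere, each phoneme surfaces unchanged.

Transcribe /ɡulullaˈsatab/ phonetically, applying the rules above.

/ɡ/ (word-initial) fails the environment for rule 2, so it stays [ɡ].
/u/ (between /ɡ/ and /l/): in an unstressed syllable, so rule 1 applies → [ə].
/l/ (between /u/ and /u/): no rule targets it → [l].
/u/ meets the environment for rule 1 (in an unstressed syllable) → [ə].
/l/ stays [l].
/l/ (between /l/ and /a/) is unaffected → [l].
/a/ (between /l/ and /s/): in an unstressed syllable, so rule 1 applies → [ə].
/s/ (between /a/ and /a/) is unaffected → [s].
/a/ (between /s/ and /t/) fails the environment for rule 1, so it stays [a].
/t/ (between /a/ and /a/) fails the environment for rule 3, so it stays [t].
/a/ — between /t/ and /b/, in an unstressed syllable — surfaces as [ə] (rule 1).
/b/ (word-final) is unaffected → [b].

[ɡələlləˈsatəb]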